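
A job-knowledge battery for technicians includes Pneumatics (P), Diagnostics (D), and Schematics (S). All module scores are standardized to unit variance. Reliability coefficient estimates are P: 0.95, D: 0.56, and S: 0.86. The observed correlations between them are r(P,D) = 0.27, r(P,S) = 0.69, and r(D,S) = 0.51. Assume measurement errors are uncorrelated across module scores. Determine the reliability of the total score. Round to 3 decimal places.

Var(P+D+S) = 3 + 2·[0.27 + 0.69 + 0.51] = 3 + 2.94 = 5.94.
With uncorrelated errors the cross-covariances are all true-score covariance, so they carry over unchanged; only the diagonal terms shrink to ρᵢσᵢ².
True-score variance = [0.95 + 0.56 + 0.86] + 2.94 = 2.37 + 2.94 = 5.31.
Reliability = 5.31 / 5.94 = 0.894.

0.894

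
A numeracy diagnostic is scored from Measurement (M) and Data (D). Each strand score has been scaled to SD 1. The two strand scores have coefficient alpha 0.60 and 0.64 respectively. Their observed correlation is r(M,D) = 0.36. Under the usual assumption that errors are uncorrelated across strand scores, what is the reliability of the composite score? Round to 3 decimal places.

Var(M+D) = 2 + 2·[0.36] = 2 + 0.72 = 2.72.
Under uncorrelated errors the observed covariances equal the true-score covariances, so only the own-variance terms attenuate.
True-score variance = [0.60 + 0.64] + 0.72 = 1.24 + 0.72 = 1.96.
Reliability = 1.96 / 2.72 = 0.721.

0.721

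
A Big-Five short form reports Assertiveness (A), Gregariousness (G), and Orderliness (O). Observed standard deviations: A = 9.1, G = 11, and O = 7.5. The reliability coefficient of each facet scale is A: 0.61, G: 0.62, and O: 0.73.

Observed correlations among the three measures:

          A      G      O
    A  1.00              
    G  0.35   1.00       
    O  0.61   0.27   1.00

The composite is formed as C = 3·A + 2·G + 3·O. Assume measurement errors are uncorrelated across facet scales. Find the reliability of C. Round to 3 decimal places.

Var(C) = 3²·9.1² + 2²·11² + 3²·7.5² + 2·[6·9.1·11·0.35 + 9·9.1·7.5·0.61 + 6·11·7.5·0.27] = 1735.54 + 1437.1 = 3172.64.
Because errors are independent across components, Cov(Tᵢ,Tⱼ) = Cov(Xᵢ,Xⱼ); the off-diagonal part of the true-score variance is the same as above.
True-score variance = [3²·9.1²·0.61 + 2²·11²·0.62 + 3²·7.5²·0.73] + 1437.1 = 1124.27 + 1437.1 = 2561.37.
Reliability = 2561.37 / 3172.64 = 0.807.

0.807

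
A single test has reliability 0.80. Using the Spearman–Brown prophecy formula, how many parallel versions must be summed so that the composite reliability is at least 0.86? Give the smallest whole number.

2

k ≥ ρ*(1−ρ₁)/(ρ₁(1−ρ*)) = 0.86·0.20 / (0.80·0.14) = 1.536.
Smallest integer k = 2.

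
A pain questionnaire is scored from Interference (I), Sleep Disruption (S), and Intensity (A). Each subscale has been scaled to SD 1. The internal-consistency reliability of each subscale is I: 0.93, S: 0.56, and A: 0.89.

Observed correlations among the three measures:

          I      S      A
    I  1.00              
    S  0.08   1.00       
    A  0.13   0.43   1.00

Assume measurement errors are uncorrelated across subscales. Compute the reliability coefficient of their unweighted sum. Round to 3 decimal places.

0.855

Var(I+S+A) = 3 + 2·[0.08 + 0.13 + 0.43] = 3 + 1.28 = 4.28.
Under uncorrelated errors the observed covariances equal the true-score covariances, so only the own-variance terms attenuate.
True-score variance = [0.93 + 0.56 + 0.89] + 1.28 = 2.38 + 1.28 = 3.66.
Reliability = 3.66 / 4.28 = 0.855.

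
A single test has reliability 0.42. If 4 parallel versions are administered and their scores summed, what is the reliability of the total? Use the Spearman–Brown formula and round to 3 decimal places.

0.743

ρ_k = kρ / (1 + (k−1)ρ) = 4·0.42 / (1 + 3·0.42) = 1.680 / 2.260 = 0.743.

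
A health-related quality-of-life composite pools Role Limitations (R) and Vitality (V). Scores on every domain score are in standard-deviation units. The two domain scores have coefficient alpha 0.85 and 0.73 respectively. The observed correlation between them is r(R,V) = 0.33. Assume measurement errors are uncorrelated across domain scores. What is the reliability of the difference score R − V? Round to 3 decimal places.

Var(R−V) = 1 + 1 − 2·0.33 = 2 − 0.66 = 1.34.
Because errors are independent across components, Cov(Tᵢ,Tⱼ) = Cov(Xᵢ,Xⱼ); the off-diagonal part of the true-score variance is the same as above.
True-score variance = [0.85 + 0.73] − 0.66 = 1.58 − 0.66 = 0.92.
Reliability = 0.92 / 1.34 = 0.687.

0.687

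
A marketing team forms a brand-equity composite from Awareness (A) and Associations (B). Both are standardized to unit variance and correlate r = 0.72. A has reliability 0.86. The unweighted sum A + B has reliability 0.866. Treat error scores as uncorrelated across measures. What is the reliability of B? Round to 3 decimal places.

0.679

Var(A+B) = 2 + 2·0.72 = 3.440.
True-score variance = ρ_A + ρ_B + 2·0.72, so 0.866 = (0.86 + ρ_B + 1.44) / 3.440.
ρ_B = 0.866·3.440 − 0.86 − 1.44 = 0.679.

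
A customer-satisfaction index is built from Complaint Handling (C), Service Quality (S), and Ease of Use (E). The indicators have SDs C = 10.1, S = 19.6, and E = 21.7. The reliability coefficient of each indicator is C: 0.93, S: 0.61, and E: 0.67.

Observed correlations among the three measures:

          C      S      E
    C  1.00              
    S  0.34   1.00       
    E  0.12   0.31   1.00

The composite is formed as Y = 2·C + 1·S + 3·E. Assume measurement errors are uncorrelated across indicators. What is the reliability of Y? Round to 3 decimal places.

Var(Y) = 2²·10.1² + 19.6² + 3²·21.7² + 2·[2·10.1·19.6·0.34 + 6·10.1·21.7·0.12 + 3·19.6·21.7·0.31] = 5030.21 + 1375.93 = 6406.14.
Under uncorrelated errors the observed covariances equal the true-score covariances, so only the own-variance terms attenuate.
True-score variance = [2²·10.1²·0.93 + 19.6²·0.61 + 3²·21.7²·0.67] + 1375.93 = 3453.28 + 1375.93 = 4829.21.
Reliability = 4829.21 / 6406.14 = 0.754.

0.754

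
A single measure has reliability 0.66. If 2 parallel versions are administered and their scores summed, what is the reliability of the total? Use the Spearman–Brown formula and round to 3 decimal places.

0.795

ρ_k = kρ / (1 + (k−1)ρ) = 2·0.66 / (1 + 1·0.66) = 1.320 / 1.660 = 0.795.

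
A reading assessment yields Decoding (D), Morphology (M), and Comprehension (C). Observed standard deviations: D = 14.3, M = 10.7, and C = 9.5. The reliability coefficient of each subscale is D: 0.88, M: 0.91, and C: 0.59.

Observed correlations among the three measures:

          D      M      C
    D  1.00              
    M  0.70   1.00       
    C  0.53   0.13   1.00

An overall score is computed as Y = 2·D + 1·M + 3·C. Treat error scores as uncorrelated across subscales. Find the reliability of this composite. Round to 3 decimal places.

0.858

Var(Y) = 2²·14.3² + 10.7² + 3²·9.5² + 2·[2·14.3·10.7·0.70 + 6·14.3·9.5·0.53 + 3·10.7·9.5·0.13] = 1744.7 + 1371.72 = 3116.42.
Because errors are independent across components, Cov(Tᵢ,Tⱼ) = Cov(Xᵢ,Xⱼ); the off-diagonal part of the true-score variance is the same as above.
True-score variance = [2²·14.3²·0.88 + 10.7²·0.91 + 3²·9.5²·0.59] + 1371.72 = 1303.22 + 1371.72 = 2674.94.
Reliability = 2674.94 / 3116.42 = 0.858.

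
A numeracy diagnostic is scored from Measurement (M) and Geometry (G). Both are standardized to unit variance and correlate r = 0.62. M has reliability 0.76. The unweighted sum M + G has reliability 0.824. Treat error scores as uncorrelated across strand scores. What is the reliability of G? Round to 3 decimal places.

Var(M+G) = 2 + 2·0.62 = 3.240.
True-score variance = ρ_M + ρ_G + 2·0.62, so 0.824 = (0.76 + ρ_G + 1.24) / 3.240.
ρ_G = 0.824·3.240 − 0.76 − 1.24 = 0.670.

0.670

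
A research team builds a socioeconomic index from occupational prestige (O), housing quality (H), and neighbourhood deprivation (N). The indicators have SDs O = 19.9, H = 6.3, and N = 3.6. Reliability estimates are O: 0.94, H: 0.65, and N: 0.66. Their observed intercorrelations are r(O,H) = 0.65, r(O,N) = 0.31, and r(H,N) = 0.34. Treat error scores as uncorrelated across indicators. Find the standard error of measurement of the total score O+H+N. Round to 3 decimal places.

Var(total) = 448.66 + 222.82 = 671.48.
True-score variance = 406.601 + 222.82 = 629.422, so reliability = 0.9374.
Error variance = 671.48 − 629.422 = 42.0585; SEM = √42.0585 = 6.485.

6.485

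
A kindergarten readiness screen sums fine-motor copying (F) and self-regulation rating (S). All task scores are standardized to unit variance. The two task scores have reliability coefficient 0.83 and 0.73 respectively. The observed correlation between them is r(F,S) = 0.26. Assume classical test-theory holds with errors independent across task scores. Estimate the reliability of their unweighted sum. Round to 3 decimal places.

Var(F+S) = 2 + 2·[0.26] = 2 + 0.52 = 2.52.
Because errors are independent across components, Cov(Tᵢ,Tⱼ) = Cov(Xᵢ,Xⱼ); the off-diagonal part of the true-score variance is the same as above.
True-score variance = [0.83 + 0.73] + 0.52 = 1.56 + 0.52 = 2.08.
Reliability = 2.08 / 2.52 = 0.825.

0.825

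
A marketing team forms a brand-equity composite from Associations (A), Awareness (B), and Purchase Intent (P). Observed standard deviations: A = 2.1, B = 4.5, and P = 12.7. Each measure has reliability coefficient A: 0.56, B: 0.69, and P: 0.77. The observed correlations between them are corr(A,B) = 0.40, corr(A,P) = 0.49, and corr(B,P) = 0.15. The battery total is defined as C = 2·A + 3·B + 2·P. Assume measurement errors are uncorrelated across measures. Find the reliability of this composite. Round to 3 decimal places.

Var(C) = 2²·2.1² + 3²·4.5² + 2²·12.7² + 2·[6·2.1·4.5·0.40 + 4·2.1·12.7·0.49 + 6·4.5·12.7·0.15] = 845.05 + 252.776 = 1097.83.
With uncorrelated errors the cross-covariances are all true-score covariance, so they carry over unchanged; only the diagonal terms shrink to ρᵢσᵢ².
True-score variance = [2²·2.1²·0.56 + 3²·4.5²·0.69 + 2²·12.7²·0.77] + 252.776 = 632.404 + 252.776 = 885.18.
Reliability = 885.18 / 1097.83 = 0.806.

0.806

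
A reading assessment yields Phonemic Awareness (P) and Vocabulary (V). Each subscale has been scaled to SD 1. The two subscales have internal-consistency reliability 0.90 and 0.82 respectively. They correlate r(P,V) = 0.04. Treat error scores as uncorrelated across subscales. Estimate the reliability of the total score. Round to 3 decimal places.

0.865

Var(P+V) = 2 + 2·[0.04] = 2 + 0.08 = 2.08.
Under uncorrelated errors the observed covariances equal the true-score covariances, so only the own-variance terms attenuate.
True-score variance = [0.90 + 0.82] + 0.08 = 1.72 + 0.08 = 1.8.
Reliability = 1.8 / 2.08 = 0.865.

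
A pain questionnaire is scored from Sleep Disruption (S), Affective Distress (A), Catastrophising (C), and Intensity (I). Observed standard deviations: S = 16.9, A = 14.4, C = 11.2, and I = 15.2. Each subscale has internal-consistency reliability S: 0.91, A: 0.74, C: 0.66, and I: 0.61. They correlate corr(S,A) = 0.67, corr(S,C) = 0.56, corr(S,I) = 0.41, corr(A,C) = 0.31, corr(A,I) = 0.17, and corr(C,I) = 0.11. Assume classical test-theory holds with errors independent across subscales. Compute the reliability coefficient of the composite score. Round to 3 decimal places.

Var(S+A+C+I) = 16.9² + 14.4² + 11.2² + 15.2² + 2·[16.9·14.4·0.67 + 16.9·11.2·0.56 + 16.9·15.2·0.41 + 14.4·11.2·0.31 + 14.4·15.2·0.17 + 11.2·15.2·0.11] = 849.45 + 960.603 = 1810.05.
Under uncorrelated errors the observed covariances equal the true-score covariances, so only the own-variance terms attenuate.
True-score variance = [16.9²·0.91 + 14.4²·0.74 + 11.2²·0.66 + 15.2²·0.61] + 960.603 = 637.076 + 960.603 = 1597.68.
Reliability = 1597.68 / 1810.05 = 0.883.

0.883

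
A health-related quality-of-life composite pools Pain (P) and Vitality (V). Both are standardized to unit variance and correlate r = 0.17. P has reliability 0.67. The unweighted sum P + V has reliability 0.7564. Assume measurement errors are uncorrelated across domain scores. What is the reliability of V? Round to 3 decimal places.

Var(P+V) = 2 + 2·0.17 = 2.340.
True-score variance = ρ_P + ρ_V + 2·0.17, so 0.7564 = (0.67 + ρ_V + 0.34) / 2.340.
ρ_V = 0.7564·2.340 − 0.67 − 0.34 = 0.760.

0.760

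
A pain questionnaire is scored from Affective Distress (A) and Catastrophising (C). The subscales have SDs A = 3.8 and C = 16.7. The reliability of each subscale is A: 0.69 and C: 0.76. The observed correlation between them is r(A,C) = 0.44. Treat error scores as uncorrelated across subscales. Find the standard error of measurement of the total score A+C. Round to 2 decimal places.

8.45

Var(total) = 293.33 + 55.8448 = 349.175.
True-score variance = 221.92 + 55.8448 = 277.765, so reliability = 0.7955.
Error variance = 349.175 − 277.765 = 71.41; SEM = √71.41 = 8.45.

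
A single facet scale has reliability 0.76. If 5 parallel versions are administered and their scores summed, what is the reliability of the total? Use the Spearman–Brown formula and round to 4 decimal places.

ρ_k = kρ / (1 + (k−1)ρ) = 5·0.76 / (1 + 4·0.76) = 3.800 / 4.040 = 0.9406.

0.9406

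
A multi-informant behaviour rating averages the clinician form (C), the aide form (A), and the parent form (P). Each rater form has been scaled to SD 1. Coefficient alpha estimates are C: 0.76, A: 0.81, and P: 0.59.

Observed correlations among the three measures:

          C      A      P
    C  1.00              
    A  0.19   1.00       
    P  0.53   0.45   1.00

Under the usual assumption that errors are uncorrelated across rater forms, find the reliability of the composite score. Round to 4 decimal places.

0.8427

Var(C+A+P) = 3 + 2·[0.19 + 0.53 + 0.45] = 3 + 2.34 = 5.34.
Because errors are independent across components, Cov(Tᵢ,Tⱼ) = Cov(Xᵢ,Xⱼ); the off-diagonal part of the true-score variance is the same as above.
True-score variance = [0.76 + 0.81 + 0.59] + 2.34 = 2.16 + 2.34 = 4.5.
Reliability = 4.5 / 5.34 = 0.8427.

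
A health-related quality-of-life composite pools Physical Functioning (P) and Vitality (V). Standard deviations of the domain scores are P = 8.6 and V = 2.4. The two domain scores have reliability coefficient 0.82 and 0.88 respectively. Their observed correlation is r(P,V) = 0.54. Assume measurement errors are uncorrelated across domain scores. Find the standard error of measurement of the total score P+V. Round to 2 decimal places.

3.74

Var(total) = 79.72 + 22.2912 = 102.011.
True-score variance = 65.716 + 22.2912 = 88.0072, so reliability = 0.8627.
Error variance = 102.011 − 88.0072 = 14.004; SEM = √14.004 = 3.74.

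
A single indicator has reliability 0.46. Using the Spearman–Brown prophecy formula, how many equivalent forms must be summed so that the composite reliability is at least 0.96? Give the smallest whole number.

29

k ≥ ρ*(1−ρ₁)/(ρ₁(1−ρ*)) = 0.96·0.54 / (0.46·0.04) = 28.174.
Smallest integer k = 29.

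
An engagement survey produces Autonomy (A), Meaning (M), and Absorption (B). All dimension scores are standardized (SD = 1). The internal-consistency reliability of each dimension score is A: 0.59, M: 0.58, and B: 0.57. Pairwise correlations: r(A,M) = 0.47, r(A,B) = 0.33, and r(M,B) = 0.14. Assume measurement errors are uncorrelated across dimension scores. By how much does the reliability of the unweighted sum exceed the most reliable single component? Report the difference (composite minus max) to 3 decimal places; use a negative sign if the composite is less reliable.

0.152

Var(sum) = 3 + 1.88 = 4.88; true-score variance = 1.74 + 1.88 = 3.62; composite reliability = 0.7418.
Max component reliability = 0.5900.
Difference = 0.7418 − 0.5900 = 0.152.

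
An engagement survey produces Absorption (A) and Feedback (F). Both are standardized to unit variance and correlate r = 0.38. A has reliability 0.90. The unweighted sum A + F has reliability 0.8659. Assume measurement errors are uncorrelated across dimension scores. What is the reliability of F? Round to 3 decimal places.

0.730

Var(A+F) = 2 + 2·0.38 = 2.760.
True-score variance = ρ_A + ρ_F + 2·0.38, so 0.8659 = (0.90 + ρ_F + 0.76) / 2.760.
ρ_F = 0.8659·2.760 − 0.90 − 0.76 = 0.730.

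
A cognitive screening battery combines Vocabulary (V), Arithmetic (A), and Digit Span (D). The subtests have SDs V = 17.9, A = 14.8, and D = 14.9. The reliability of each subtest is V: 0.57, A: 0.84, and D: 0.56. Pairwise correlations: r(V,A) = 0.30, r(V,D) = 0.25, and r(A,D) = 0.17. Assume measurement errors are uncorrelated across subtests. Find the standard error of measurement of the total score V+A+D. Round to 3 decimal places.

16.447

Var(total) = 761.46 + 367.284 = 1128.74.
True-score variance = 490.953 + 367.284 = 858.237, so reliability = 0.7603.
Error variance = 1128.74 − 858.237 = 270.507; SEM = √270.507 = 16.447.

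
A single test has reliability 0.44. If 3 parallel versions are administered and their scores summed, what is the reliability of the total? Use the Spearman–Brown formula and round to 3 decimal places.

ρ_k = kρ / (1 + (k−1)ρ) = 3·0.44 / (1 + 2·0.44) = 1.320 / 1.880 = 0.702.

0.702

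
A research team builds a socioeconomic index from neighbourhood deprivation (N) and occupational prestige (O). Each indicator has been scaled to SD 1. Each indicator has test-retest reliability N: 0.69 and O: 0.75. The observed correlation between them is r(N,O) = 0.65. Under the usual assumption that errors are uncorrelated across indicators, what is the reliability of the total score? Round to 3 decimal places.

Var(N+O) = 2 + 2·[0.65] = 2 + 1.3 = 3.3.
Because errors are independent across components, Cov(Tᵢ,Tⱼ) = Cov(Xᵢ,Xⱼ); the off-diagonal part of the true-score variance is the same as above.
True-score variance = [0.69 + 0.75] + 1.3 = 1.44 + 1.3 = 2.74.
Reliability = 2.74 / 3.3 = 0.830.

0.830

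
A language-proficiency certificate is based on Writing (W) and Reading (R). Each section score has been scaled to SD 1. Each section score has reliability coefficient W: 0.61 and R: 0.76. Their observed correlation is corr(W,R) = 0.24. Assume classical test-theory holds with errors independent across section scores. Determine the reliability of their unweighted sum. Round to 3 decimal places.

Var(W+R) = 2 + 2·[0.24] = 2 + 0.48 = 2.48.
With uncorrelated errors the cross-covariances are all true-score covariance, so they carry over unchanged; only the diagonal terms shrink to ρᵢσᵢ².
True-score variance = [0.61 + 0.76] + 0.48 = 1.37 + 0.48 = 1.85.
Reliability = 1.85 / 2.48 = 0.746.

0.746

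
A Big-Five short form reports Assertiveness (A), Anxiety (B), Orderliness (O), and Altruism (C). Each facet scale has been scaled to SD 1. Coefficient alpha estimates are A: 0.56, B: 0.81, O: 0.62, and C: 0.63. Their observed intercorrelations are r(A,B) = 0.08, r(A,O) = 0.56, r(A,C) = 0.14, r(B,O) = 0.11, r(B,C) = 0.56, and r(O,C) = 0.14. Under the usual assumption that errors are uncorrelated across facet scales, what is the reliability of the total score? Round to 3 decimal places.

Var(A+B+O+C) = 4 + 2·[0.08 + 0.56 + 0.14 + 0.11 + 0.56 + 0.14] = 4 + 3.18 = 7.18.
With uncorrelated errors the cross-covariances are all true-score covariance, so they carry over unchanged; only the diagonal terms shrink to ρᵢσᵢ².
True-score variance = [0.56 + 0.81 + 0.62 + 0.63] + 3.18 = 2.62 + 3.18 = 5.8.
Reliability = 5.8 / 7.18 = 0.808.

0.808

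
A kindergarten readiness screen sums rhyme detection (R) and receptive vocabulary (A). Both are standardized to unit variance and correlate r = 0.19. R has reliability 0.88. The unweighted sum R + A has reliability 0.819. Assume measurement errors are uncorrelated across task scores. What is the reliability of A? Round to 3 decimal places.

Var(R+A) = 2 + 2·0.19 = 2.380.
True-score variance = ρ_R + ρ_A + 2·0.19, so 0.819 = (0.88 + ρ_A + 0.38) / 2.380.
ρ_A = 0.819·2.380 − 0.88 − 0.38 = 0.689.

0.689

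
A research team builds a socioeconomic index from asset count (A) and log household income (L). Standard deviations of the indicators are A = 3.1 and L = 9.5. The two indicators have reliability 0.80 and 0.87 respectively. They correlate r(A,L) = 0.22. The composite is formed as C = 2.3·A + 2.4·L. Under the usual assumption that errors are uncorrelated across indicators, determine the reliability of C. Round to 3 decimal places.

0.879

Var(C) = 2.3²·3.1² + 2.4²·9.5² + 2·[5.52·3.1·9.5·0.22] = 570.677 + 71.5282 = 642.205.
Because errors are independent across components, Cov(Tᵢ,Tⱼ) = Cov(Xᵢ,Xⱼ); the off-diagonal part of the true-score variance is the same as above.
True-score variance = [2.3²·3.1²·0.80 + 2.4²·9.5²·0.87] + 71.5282 = 492.93 + 71.5282 = 564.458.
Reliability = 564.458 / 642.205 = 0.879.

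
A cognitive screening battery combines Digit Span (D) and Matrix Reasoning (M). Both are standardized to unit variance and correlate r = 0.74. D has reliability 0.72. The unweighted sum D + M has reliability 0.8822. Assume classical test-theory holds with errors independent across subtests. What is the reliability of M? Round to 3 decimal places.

0.870

Var(D+M) = 2 + 2·0.74 = 3.480.
True-score variance = ρ_D + ρ_M + 2·0.74, so 0.8822 = (0.72 + ρ_M + 1.48) / 3.480.
ρ_M = 0.8822·3.480 − 0.72 − 1.48 = 0.870.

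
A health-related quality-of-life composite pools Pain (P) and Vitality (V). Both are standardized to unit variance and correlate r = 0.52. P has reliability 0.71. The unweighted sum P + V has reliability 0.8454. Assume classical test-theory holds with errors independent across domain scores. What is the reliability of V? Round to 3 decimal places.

Var(P+V) = 2 + 2·0.52 = 3.040.
True-score variance = ρ_P + ρ_V + 2·0.52, so 0.8454 = (0.71 + ρ_V + 1.04) / 3.040.
ρ_V = 0.8454·3.040 − 0.71 − 1.04 = 0.820.

0.820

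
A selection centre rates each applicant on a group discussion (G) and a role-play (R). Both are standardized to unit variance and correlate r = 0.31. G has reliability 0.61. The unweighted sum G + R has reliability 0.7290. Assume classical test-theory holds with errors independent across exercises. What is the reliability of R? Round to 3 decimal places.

0.680

Var(G+R) = 2 + 2·0.31 = 2.620.
True-score variance = ρ_G + ρ_R + 2·0.31, so 0.7290 = (0.61 + ρ_R + 0.62) / 2.620.
ρ_R = 0.7290·2.620 − 0.61 − 0.62 = 0.680.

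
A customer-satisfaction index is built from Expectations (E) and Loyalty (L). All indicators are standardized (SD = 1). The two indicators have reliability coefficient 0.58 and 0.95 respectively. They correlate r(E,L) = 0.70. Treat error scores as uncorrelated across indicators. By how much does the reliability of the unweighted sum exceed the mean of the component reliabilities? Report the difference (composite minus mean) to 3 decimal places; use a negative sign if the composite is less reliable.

Var(sum) = 2 + 1.4 = 3.4; true-score variance = 1.53 + 1.4 = 2.93; composite reliability = 0.8618.
Mean component reliability = 0.7650.
Difference = 0.8618 − 0.7650 = 0.097.

0.097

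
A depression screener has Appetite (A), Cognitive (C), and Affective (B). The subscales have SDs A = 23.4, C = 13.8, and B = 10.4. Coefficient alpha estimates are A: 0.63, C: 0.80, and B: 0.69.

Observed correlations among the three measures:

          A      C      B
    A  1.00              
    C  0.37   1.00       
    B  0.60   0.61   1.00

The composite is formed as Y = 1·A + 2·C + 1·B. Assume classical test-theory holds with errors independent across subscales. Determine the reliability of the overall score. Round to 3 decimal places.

Var(Y) = 23.4² + 2²·13.8² + 10.4² + 2·[2·23.4·13.8·0.37 + 23.4·10.4·0.60 + 2·13.8·10.4·0.61] = 1417.48 + 1120.14 = 2537.62.
With uncorrelated errors the cross-covariances are all true-score covariance, so they carry over unchanged; only the diagonal terms shrink to ρᵢσᵢ².
True-score variance = [23.4²·0.63 + 2²·13.8²·0.80 + 10.4²·0.69] + 1120.14 = 1029 + 1120.14 = 2149.14.
Reliability = 2149.14 / 2537.62 = 0.847.

0.847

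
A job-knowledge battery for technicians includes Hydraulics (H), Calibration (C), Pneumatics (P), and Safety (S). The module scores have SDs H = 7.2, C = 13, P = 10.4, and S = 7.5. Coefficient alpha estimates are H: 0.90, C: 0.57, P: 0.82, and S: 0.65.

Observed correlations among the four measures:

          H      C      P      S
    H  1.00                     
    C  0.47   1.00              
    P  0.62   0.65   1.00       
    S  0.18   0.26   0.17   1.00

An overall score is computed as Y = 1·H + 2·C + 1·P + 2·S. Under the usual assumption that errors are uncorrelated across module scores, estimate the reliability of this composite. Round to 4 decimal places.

0.8006

Var(Y) = 7.2² + 2²·13² + 10.4² + 2²·7.5² + 2·[2·7.2·13·0.47 + 7.2·10.4·0.62 + 2·7.2·7.5·0.18 + 2·13·10.4·0.65 + 4·13·7.5·0.26 + 2·10.4·7.5·0.17] = 1061 + 915.059 = 1976.06.
Under uncorrelated errors the observed covariances equal the true-score covariances, so only the own-variance terms attenuate.
True-score variance = [7.2²·0.90 + 2²·13²·0.57 + 10.4²·0.82 + 2²·7.5²·0.65] + 915.059 = 666.917 + 915.059 = 1581.98.
Reliability = 1581.98 / 1976.06 = 0.8006.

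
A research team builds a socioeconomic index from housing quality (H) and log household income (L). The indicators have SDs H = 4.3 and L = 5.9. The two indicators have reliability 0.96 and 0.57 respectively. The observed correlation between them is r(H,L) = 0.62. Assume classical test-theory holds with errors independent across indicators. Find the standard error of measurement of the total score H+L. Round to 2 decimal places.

Var(total) = 53.3 + 31.4588 = 84.7588.
True-score variance = 37.5921 + 31.4588 = 69.0509, so reliability = 0.8147.
Error variance = 84.7588 − 69.0509 = 15.7079; SEM = √15.7079 = 3.96.

3.96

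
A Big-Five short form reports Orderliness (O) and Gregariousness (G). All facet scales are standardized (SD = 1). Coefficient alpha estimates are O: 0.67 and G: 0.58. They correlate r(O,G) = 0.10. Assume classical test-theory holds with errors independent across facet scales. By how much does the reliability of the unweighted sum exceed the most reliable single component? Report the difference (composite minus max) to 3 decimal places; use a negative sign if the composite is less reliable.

Var(sum) = 2 + 0.2 = 2.2; true-score variance = 1.25 + 0.2 = 1.45; composite reliability = 0.6591.
Max component reliability = 0.6700.
Difference = 0.6591 − 0.6700 = -0.011.

-0.011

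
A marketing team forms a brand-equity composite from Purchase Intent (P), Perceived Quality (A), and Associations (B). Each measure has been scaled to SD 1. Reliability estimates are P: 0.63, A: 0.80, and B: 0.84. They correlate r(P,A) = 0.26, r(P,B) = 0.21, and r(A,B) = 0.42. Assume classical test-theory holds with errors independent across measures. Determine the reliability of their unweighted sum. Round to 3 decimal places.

0.847

Var(P+A+B) = 3 + 2·[0.26 + 0.21 + 0.42] = 3 + 1.78 = 4.78.
Because errors are independent across components, Cov(Tᵢ,Tⱼ) = Cov(Xᵢ,Xⱼ); the off-diagonal part of the true-score variance is the same as above.
True-score variance = [0.63 + 0.80 + 0.84] + 1.78 = 2.27 + 1.78 = 4.05.
Reliability = 4.05 / 4.78 = 0.847.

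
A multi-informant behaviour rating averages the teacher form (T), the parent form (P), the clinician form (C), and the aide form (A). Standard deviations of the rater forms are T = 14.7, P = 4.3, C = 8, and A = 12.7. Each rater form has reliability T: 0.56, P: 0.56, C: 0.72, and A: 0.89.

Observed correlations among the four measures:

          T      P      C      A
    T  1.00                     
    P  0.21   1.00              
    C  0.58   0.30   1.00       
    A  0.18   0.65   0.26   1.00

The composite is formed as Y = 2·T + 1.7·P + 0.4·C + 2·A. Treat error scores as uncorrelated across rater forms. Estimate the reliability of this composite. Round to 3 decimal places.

0.796

Var(Y) = 2²·14.7² + 1.7²·4.3² + 0.4²·8² + 2²·12.7² + 2·[3.4·14.7·4.3·0.21 + 0.8·14.7·8·0.58 + 4·14.7·12.7·0.18 + 0.68·4.3·8·0.30 + 3.4·4.3·12.7·0.65 + 0.8·8·12.7·0.26] = 1573.2 + 765.907 = 2339.1.
With uncorrelated errors the cross-covariances are all true-score covariance, so they carry over unchanged; only the diagonal terms shrink to ρᵢσᵢ².
True-score variance = [2²·14.7²·0.56 + 1.7²·4.3²·0.56 + 0.4²·8²·0.72 + 2²·12.7²·0.89] + 765.907 = 1095.53 + 765.907 = 1861.44.
Reliability = 1861.44 / 2339.1 = 0.796.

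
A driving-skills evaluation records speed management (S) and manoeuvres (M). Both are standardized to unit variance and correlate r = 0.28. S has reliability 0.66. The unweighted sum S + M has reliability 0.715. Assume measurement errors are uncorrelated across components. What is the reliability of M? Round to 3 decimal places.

Var(S+M) = 2 + 2·0.28 = 2.560.
True-score variance = ρ_S + ρ_M + 2·0.28, so 0.715 = (0.66 + ρ_M + 0.56) / 2.560.
ρ_M = 0.715·2.560 − 0.66 − 0.56 = 0.610.

0.610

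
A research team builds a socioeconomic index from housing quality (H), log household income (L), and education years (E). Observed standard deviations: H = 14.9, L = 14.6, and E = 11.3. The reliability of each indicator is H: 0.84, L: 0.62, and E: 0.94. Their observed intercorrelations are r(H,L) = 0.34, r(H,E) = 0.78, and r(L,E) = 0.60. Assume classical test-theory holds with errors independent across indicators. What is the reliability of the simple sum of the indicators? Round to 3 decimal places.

0.894

Var(H+L+E) = 14.9² + 14.6² + 11.3² + 2·[14.9·14.6·0.34 + 14.9·11.3·0.78 + 14.6·11.3·0.60] = 562.86 + 608.56 = 1171.42.
Because errors are independent across components, Cov(Tᵢ,Tⱼ) = Cov(Xᵢ,Xⱼ); the off-diagonal part of the true-score variance is the same as above.
True-score variance = [14.9²·0.84 + 14.6²·0.62 + 11.3²·0.94] + 608.56 = 438.676 + 608.56 = 1047.24.
Reliability = 1047.24 / 1171.42 = 0.894.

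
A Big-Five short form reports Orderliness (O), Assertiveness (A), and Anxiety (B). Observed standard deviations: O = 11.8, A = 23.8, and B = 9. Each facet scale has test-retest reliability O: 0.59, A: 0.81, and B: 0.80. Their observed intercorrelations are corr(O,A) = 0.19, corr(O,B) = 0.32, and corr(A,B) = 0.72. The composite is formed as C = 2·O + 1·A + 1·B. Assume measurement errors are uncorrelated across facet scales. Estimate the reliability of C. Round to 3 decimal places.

0.811

Var(C) = 2²·11.8² + 23.8² + 9² + 2·[2·11.8·23.8·0.19 + 2·11.8·9·0.32 + 23.8·9·0.72] = 1204.4 + 657.822 = 1862.22.
Because errors are independent across components, Cov(Tᵢ,Tⱼ) = Cov(Xᵢ,Xⱼ); the off-diagonal part of the true-score variance is the same as above.
True-score variance = [2²·11.8²·0.59 + 23.8²·0.81 + 9²·0.80] + 657.822 = 852.223 + 657.822 = 1510.05.
Reliability = 1510.05 / 1862.22 = 0.811.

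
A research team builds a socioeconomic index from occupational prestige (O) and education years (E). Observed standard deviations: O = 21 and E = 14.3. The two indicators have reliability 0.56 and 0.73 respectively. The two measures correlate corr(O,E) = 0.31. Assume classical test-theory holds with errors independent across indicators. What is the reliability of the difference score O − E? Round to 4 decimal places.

Var(O−E) = 21² + 14.3² − 2·21·14.3·0.31 = 645.49 − 186.186 = 459.304.
With uncorrelated errors the cross-covariances are all true-score covariance, so they carry over unchanged; only the diagonal terms shrink to ρᵢσᵢ².
True-score variance = [21²·0.56 + 14.3²·0.73] − 186.186 = 396.238 − 186.186 = 210.052.
Reliability = 210.052 / 459.304 = 0.4573.

0.4573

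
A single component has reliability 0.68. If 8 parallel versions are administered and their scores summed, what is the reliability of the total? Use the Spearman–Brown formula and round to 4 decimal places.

ρ_k = kρ / (1 + (k−1)ρ) = 8·0.68 / (1 + 7·0.68) = 5.440 / 5.760 = 0.9444.

0.9444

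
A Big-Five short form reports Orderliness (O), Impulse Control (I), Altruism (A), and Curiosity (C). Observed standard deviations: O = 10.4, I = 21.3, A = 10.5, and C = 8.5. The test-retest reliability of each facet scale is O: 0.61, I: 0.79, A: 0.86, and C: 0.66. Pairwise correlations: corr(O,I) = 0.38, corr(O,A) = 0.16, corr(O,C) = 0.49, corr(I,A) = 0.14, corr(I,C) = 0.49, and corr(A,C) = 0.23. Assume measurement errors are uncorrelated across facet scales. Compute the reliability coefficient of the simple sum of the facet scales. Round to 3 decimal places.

0.865

Var(O+I+A+C) = 10.4² + 21.3² + 10.5² + 8.5² + 2·[10.4·21.3·0.38 + 10.4·10.5·0.16 + 10.4·8.5·0.49 + 21.3·10.5·0.14 + 21.3·8.5·0.49 + 10.5·8.5·0.23] = 744.35 + 571.037 = 1315.39.
Because errors are independent across components, Cov(Tᵢ,Tⱼ) = Cov(Xᵢ,Xⱼ); the off-diagonal part of the true-score variance is the same as above.
True-score variance = [10.4²·0.61 + 21.3²·0.79 + 10.5²·0.86 + 8.5²·0.66] + 571.037 = 566.893 + 571.037 = 1137.93.
Reliability = 1137.93 / 1315.39 = 0.865.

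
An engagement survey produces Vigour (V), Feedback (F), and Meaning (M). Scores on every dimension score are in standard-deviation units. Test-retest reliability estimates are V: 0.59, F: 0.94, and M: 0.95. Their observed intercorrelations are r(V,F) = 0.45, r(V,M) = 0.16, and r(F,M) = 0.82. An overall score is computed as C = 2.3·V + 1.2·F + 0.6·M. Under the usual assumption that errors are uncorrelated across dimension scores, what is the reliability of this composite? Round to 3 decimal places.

Var(C) = 2.3² + 1.2² + 0.6² + 2·[2.76·0.45 + 1.38·0.16 + 0.72·0.82] = 7.09 + 4.1064 = 11.1964.
Under uncorrelated errors the observed covariances equal the true-score covariances, so only the own-variance terms attenuate.
True-score variance = [2.3²·0.59 + 1.2²·0.94 + 0.6²·0.95] + 4.1064 = 4.8167 + 4.1064 = 8.9231.
Reliability = 8.9231 / 11.1964 = 0.797.

0.797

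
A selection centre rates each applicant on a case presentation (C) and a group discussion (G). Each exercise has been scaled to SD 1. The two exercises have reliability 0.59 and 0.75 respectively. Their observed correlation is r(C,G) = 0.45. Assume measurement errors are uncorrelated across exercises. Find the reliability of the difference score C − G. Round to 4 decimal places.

Var(C−G) = 1 + 1 − 2·0.45 = 2 − 0.9 = 1.1.
Because errors are independent across components, Cov(Tᵢ,Tⱼ) = Cov(Xᵢ,Xⱼ); the off-diagonal part of the true-score variance is the same as above.
True-score variance = [0.59 + 0.75] − 0.9 = 1.34 − 0.9 = 0.44.
Reliability = 0.44 / 1.1 = 0.4000.

0.4000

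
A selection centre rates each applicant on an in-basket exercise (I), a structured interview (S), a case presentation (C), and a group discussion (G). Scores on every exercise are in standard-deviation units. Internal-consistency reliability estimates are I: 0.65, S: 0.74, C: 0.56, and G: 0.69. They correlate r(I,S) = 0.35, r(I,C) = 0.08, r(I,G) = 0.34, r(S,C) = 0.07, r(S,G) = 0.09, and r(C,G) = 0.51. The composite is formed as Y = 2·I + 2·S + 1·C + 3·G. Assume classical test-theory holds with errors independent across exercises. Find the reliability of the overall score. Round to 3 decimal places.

0.809

Var(Y) = 2² + 2² + 1 + 3² + 2·[4·0.35 + 2·0.08 + 6·0.34 + 2·0.07 + 6·0.09 + 3·0.51] = 18 + 11.62 = 29.62.
With uncorrelated errors the cross-covariances are all true-score covariance, so they carry over unchanged; only the diagonal terms shrink to ρᵢσᵢ².
True-score variance = [2²·0.65 + 2²·0.74 + 0.56 + 3²·0.69] + 11.62 = 12.33 + 11.62 = 23.95.
Reliability = 23.95 / 29.62 = 0.809.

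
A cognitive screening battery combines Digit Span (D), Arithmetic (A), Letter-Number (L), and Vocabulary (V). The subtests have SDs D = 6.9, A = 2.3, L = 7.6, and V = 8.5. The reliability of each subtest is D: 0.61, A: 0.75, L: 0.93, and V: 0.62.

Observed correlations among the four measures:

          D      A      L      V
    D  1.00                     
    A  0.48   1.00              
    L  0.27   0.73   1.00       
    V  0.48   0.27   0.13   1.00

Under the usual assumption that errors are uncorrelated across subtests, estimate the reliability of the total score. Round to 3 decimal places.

Var(D+A+L+V) = 6.9² + 2.3² + 7.6² + 8.5² + 2·[6.9·2.3·0.48 + 6.9·7.6·0.27 + 6.9·8.5·0.48 + 2.3·7.6·0.73 + 2.3·8.5·0.27 + 7.6·8.5·0.13] = 182.91 + 152.731 = 335.641.
Under uncorrelated errors the observed covariances equal the true-score covariances, so only the own-variance terms attenuate.
True-score variance = [6.9²·0.61 + 2.3²·0.75 + 7.6²·0.93 + 8.5²·0.62] + 152.731 = 131.521 + 152.731 = 284.252.
Reliability = 284.252 / 335.641 = 0.847.

0.847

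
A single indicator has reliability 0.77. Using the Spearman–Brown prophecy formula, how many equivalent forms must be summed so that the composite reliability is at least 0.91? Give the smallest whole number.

k ≥ ρ*(1−ρ₁)/(ρ₁(1−ρ*)) = 0.91·0.23 / (0.77·0.09) = 3.020.
Smallest integer k = 4.

4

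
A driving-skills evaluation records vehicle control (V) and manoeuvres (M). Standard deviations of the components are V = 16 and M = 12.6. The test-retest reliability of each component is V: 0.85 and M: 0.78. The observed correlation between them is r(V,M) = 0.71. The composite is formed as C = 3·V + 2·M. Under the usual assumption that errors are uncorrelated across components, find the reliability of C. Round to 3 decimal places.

0.896

Var(C) = 3²·16² + 2²·12.6² + 2·[6·16·12.6·0.71] = 2939.04 + 1717.63 = 4656.67.
With uncorrelated errors the cross-covariances are all true-score covariance, so they carry over unchanged; only the diagonal terms shrink to ρᵢσᵢ².
True-score variance = [3²·16²·0.85 + 2²·12.6²·0.78] + 1717.63 = 2453.73 + 1717.63 = 4171.36.
Reliability = 4171.36 / 4656.67 = 0.896.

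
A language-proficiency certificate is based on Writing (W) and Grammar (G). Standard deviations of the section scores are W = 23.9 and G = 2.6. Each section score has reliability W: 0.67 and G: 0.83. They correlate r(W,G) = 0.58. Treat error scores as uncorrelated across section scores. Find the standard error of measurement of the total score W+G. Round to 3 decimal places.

13.771

Var(total) = 577.97 + 72.0824 = 650.052.
True-score variance = 388.321 + 72.0824 = 460.404, so reliability = 0.7083.
Error variance = 650.052 − 460.404 = 189.648; SEM = √189.648 = 13.771.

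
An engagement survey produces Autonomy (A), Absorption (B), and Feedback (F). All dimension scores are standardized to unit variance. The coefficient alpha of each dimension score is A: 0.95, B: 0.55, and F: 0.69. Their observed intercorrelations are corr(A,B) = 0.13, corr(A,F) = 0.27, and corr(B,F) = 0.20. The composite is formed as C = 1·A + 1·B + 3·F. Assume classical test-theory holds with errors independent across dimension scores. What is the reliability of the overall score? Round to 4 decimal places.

Var(C) = 1 + 1 + 3² + 2·[0.13 + 3·0.27 + 3·0.20] = 11 + 3.08 = 14.08.
With uncorrelated errors the cross-covariances are all true-score covariance, so they carry over unchanged; only the diagonal terms shrink to ρᵢσᵢ².
True-score variance = [0.95 + 0.55 + 3²·0.69] + 3.08 = 7.71 + 3.08 = 10.79.
Reliability = 10.79 / 14.08 = 0.7663.

0.7663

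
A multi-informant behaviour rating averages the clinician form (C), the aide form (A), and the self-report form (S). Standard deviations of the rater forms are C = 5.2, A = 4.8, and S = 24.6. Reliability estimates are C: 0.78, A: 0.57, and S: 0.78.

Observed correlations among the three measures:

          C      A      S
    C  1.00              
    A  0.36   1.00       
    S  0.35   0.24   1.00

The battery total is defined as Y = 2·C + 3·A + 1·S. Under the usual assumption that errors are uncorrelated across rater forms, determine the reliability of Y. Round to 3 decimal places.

Var(Y) = 2²·5.2² + 3²·4.8² + 24.6² + 2·[6·5.2·4.8·0.36 + 2·5.2·24.6·0.35 + 3·4.8·24.6·0.24] = 920.68 + 456.95 = 1377.63.
With uncorrelated errors the cross-covariances are all true-score covariance, so they carry over unchanged; only the diagonal terms shrink to ρᵢσᵢ².
True-score variance = [2²·5.2²·0.78 + 3²·4.8²·0.57 + 24.6²·0.78] + 456.95 = 674.585 + 456.95 = 1131.54.
Reliability = 1131.54 / 1377.63 = 0.821.

0.821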